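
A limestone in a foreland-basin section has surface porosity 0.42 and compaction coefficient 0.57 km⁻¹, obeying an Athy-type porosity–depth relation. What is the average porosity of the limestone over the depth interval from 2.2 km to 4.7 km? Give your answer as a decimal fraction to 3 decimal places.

⟨n⟩ = (1/(z₂−z₁)) ∫ n₀ e^(−βz) dz = n₀·(e^(−β·z₁) − e^(−β·z₂)) / (β·(z₂−z₁))
e^(−0.57×2.2) = 0.2854; e^(−0.57×4.7) = 0.0686
⟨n⟩ = 0.42 × (0.2854 − 0.0686) / (0.57 × 2.5) = 0.42 × 0.1521 = 0.0639

0.064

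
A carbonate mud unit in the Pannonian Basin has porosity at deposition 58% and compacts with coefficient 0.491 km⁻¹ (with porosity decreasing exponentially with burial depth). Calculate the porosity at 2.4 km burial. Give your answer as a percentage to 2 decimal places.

17.85%

n = n₀·exp(−β·d) = 0.58 × exp(−0.491 × 2.4) = 0.58 × exp(−1.178)
  = 0.58 × 0.3078 = 0.1785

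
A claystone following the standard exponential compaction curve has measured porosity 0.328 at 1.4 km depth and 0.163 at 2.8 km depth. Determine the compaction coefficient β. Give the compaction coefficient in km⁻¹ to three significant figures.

0.499 km⁻¹

Athy: n(d) = n₀ e^(−βd) ⇒ n₁/n₂ = e^{β(d₂−d₁)} ⇒ β = ln(n₁/n₂)/(d₂−d₁)
β = ln(0.328/0.163) / (2.8 − 1.4) = ln(2.012) / 1.4 = 0.6993 / 1.4 = 0.4995 km⁻¹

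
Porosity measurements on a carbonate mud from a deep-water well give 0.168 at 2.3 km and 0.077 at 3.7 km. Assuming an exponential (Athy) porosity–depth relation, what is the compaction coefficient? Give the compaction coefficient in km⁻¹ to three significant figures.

Athy: phi(d) = phi₀ e^(−βd) ⇒ phi₁/phi₂ = e^{β(d₂−d₁)} ⇒ β = ln(phi₁/phi₂)/(d₂−d₁)
β = ln(0.168/0.077) / (3.7 − 2.3) = ln(2.182) / 1.4 = 0.7802 / 1.4 = 0.5573 km⁻¹

0.557 km⁻¹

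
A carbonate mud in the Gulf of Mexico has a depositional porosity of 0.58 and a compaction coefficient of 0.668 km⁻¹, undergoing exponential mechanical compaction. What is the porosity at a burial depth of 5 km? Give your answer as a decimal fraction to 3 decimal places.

0.021

n = n₀·exp(−c·Z) = 0.58 × exp(−0.668 × 5) = 0.58 × exp(−3.34)
  = 0.58 × 0.0354 = 0.0206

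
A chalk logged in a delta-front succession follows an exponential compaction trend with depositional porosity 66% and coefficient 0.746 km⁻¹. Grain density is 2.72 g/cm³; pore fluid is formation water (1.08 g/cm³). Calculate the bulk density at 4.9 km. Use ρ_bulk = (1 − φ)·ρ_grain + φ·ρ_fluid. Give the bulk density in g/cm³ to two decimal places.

Porosity at depth: n = 0.66·exp(−0.746×4.9) = 0.66×0.0259 = 0.0171
Bulk density: ρ_b = (1−n)ρ_g + n·ρ_f = 0.9829×2.72 + 0.0171×1.08
       = 2.674 + 0.018 = 2.692 g/cm³

2.69 g/cm³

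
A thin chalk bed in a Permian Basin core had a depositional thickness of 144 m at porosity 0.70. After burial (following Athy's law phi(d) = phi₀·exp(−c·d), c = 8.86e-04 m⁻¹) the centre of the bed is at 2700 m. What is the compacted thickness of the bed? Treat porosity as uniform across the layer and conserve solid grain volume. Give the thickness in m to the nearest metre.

Working in km (1 km = 1000 m; c in km⁻¹ = c in m⁻¹ × 1000):
Porosity at 2.7 km: phi = 0.7·exp(−0.886×2.7) = 0.0640
Solid-volume conservation: h(1−phi) = h₀(1−phi₀) ⇒ h = h₀·(1−phi₀)/(1−phi)
h = 0.144 × (1 − 0.7)/(1 − 0.0640) = 0.144 × 0.3205 = 0.0462 km

46 m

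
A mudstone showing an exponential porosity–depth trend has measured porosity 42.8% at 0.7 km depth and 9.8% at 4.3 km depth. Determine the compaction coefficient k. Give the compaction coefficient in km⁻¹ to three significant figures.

Athy: phi(d) = phi₀ e^(−kd) ⇒ phi₁/phi₂ = e^{k(d₂−d₁)} ⇒ k = ln(phi₁/phi₂)/(d₂−d₁)
k = ln(0.428/0.098) / (4.3 − 0.7) = ln(4.367) / 3.6 = 1.4742 / 3.6 = 0.4095 km⁻¹

0.409 km⁻¹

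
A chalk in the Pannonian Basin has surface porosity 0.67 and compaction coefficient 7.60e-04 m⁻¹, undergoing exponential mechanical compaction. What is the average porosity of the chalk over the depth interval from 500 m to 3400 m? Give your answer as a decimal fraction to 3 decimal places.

0.185

Working in km (1 km = 1000 m; k in km⁻¹ = k in m⁻¹ × 1000):
⟨phi⟩ = (1/(Z₂−Z₁)) ∫ phi₀ e^(−kZ) dZ = phi₀·(e^(−k·Z₁) − e^(−k·Z₂)) / (k·(Z₂−Z₁))
e^(−0.76×0.5) = 0.6839; e^(−0.76×3.4) = 0.0755
⟨phi⟩ = 0.67 × (0.6839 − 0.0755) / (0.76 × 2.9) = 0.67 × 0.2760 = 0.1849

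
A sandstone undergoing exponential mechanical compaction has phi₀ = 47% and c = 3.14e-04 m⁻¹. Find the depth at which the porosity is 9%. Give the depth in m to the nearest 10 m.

5260 m

Working in km (1 km = 1000 m; c in km⁻¹ = c in m⁻¹ × 1000):
Invert Athy's law: d = ln(phi₀/phi) / c
d = ln(0.47/0.09) / 0.314 = ln(5.222) / 0.314 = 1.6529 / 0.314 = 5.264 km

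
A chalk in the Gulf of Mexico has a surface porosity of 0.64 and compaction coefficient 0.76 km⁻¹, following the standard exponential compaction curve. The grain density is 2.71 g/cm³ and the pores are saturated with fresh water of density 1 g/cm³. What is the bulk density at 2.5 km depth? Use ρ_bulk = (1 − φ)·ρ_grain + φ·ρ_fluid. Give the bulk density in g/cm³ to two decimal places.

Porosity at depth: φ = 0.64·exp(−0.76×2.5) = 0.64×0.1496 = 0.0957
Bulk density: ρ_b = (1−φ)ρ_g + φ·ρ_f = 0.9043×2.71 + 0.0957×1
       = 2.451 + 0.096 = 2.546 g/cm³

2.55 g/cm³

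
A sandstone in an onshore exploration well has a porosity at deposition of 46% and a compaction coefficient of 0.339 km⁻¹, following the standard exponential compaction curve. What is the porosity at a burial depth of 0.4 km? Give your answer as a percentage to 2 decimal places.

φ = φ₀·exp(−β·Z) = 0.46 × exp(−0.339 × 0.4) = 0.46 × exp(−0.1356)
  = 0.46 × 0.8732 = 0.4017

40.17%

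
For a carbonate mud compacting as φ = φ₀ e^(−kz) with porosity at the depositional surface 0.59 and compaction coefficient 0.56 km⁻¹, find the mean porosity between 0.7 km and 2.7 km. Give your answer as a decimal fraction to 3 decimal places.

⟨φ⟩ = (1/(z₂−z₁)) ∫ φ₀ e^(−kz) dz = φ₀·(e^(−k·z₁) − e^(−k·z₂)) / (k·(z₂−z₁))
e^(−0.56×0.7) = 0.6757; e^(−0.56×2.7) = 0.2205
⟨φ⟩ = 0.59 × (0.6757 − 0.2205) / (0.56 × 2) = 0.59 × 0.4065 = 0.2398

0.240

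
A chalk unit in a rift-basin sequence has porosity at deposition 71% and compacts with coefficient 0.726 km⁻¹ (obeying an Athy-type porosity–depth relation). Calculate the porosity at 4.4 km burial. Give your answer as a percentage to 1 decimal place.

2.9%

φ = φ₀·exp(−c·z) = 0.71 × exp(−0.726 × 4.4) = 0.71 × exp(−3.194)
  = 0.71 × 0.0410 = 0.0291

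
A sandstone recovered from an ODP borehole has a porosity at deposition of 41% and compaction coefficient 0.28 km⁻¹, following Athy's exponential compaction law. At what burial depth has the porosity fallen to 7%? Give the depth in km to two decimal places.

6.31 km

Invert Athy's law: d = ln(φ₀/φ) / β
d = ln(0.41/0.07) / 0.28 = ln(5.857) / 0.28 = 1.7677 / 0.28 = 6.313 km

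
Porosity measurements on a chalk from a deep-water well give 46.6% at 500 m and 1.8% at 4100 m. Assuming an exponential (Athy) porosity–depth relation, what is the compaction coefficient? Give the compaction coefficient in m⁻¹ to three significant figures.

0.000904 m⁻¹

Working in km (1 km = 1000 m; β in km⁻¹ = β in m⁻¹ × 1000):
Athy: φ(d) = φ₀ e^(−βd) ⇒ φ₁/φ₂ = e^{β(d₂−d₁)} ⇒ β = ln(φ₁/φ₂)/(d₂−d₁)
β = ln(0.466/0.018) / (4.1 − 0.5) = ln(25.89) / 3.6 = 3.2538 / 3.6 = 0.9038 km⁻¹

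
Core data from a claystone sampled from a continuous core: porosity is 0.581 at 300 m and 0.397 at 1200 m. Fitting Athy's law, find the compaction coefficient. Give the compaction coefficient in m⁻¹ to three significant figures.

Working in km (1 km = 1000 m; k in km⁻¹ = k in m⁻¹ × 1000):
Athy: φ(d) = φ₀ e^(−kd) ⇒ φ₁/φ₂ = e^{k(d₂−d₁)} ⇒ k = ln(φ₁/φ₂)/(d₂−d₁)
k = ln(0.581/0.397) / (1.2 − 0.3) = ln(1.463) / 0.9 = 0.3808 / 0.9 = 0.4231 km⁻¹

0.000423 m⁻¹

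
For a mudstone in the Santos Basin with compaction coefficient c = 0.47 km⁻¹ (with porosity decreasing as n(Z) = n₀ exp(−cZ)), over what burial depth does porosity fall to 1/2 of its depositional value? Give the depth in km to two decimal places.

1.47 km

n/n₀ = 1/2 ⇒ exp(−c·Z) = 1/2 ⇒ Z = ln(2) / c
Z = 0.6931 / 0.47 = 1.475 km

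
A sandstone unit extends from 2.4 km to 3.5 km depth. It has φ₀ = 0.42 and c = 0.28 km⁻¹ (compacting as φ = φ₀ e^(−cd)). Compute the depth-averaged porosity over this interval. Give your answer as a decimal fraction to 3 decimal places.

⟨φ⟩ = (1/(d₂−d₁)) ∫ φ₀ e^(−cd) dd = φ₀·(e^(−c·d₁) − e^(−c·d₂)) / (c·(d₂−d₁))
e^(−0.28×2.4) = 0.5107; e^(−0.28×3.5) = 0.3753
⟨φ⟩ = 0.42 × (0.5107 − 0.3753) / (0.28 × 1.1) = 0.42 × 0.4395 = 0.1846

0.185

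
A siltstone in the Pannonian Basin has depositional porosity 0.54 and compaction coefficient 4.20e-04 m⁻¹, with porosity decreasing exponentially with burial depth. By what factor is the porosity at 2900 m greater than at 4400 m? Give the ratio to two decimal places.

Working in km (1 km = 1000 m; k in km⁻¹ = k in m⁻¹ × 1000):
phi(Z₁)/phi(Z₂) = e^(−k·Z₁)/e^(−k·Z₂) = e^{k(Z₂−Z₁)}
= exp(0.42 × 1.5) = exp(0.63) = 1.8776

1.88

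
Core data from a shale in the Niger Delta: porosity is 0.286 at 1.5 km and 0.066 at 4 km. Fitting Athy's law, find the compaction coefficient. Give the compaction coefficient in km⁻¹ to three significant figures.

Athy: n(d) = n₀ e^(−βd) ⇒ n₁/n₂ = e^{β(d₂−d₁)} ⇒ β = ln(n₁/n₂)/(d₂−d₁)
β = ln(0.286/0.066) / (4 − 1.5) = ln(4.333) / 2.5 = 1.4663 / 2.5 = 0.5865 km⁻¹

0.587 km⁻¹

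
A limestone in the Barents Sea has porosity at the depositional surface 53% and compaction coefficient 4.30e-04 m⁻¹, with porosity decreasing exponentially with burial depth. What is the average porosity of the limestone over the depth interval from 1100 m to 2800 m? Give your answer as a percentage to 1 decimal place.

23.4%

Working in km (1 km = 1000 m; β in km⁻¹ = β in m⁻¹ × 1000):
⟨φ⟩ = (1/(z₂−z₁)) ∫ φ₀ e^(−βz) dz = φ₀·(e^(−β·z₁) − e^(−β·z₂)) / (β·(z₂−z₁))
e^(−0.43×1.1) = 0.6231; e^(−0.43×2.8) = 0.3000
⟨φ⟩ = 0.53 × (0.6231 − 0.3000) / (0.43 × 1.7) = 0.53 × 0.4420 = 0.2343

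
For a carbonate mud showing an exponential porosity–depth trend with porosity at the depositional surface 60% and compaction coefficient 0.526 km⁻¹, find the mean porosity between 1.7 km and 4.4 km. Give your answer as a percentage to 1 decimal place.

13.1%

⟨n⟩ = (1/(Z₂−Z₁)) ∫ n₀ e^(−βZ) dZ = n₀·(e^(−β·Z₁) − e^(−β·Z₂)) / (β·(Z₂−Z₁))
e^(−0.526×1.7) = 0.4089; e^(−0.526×4.4) = 0.0988
⟨n⟩ = 0.6 × (0.4089 − 0.0988) / (0.526 × 2.7) = 0.6 × 0.2184 = 0.1310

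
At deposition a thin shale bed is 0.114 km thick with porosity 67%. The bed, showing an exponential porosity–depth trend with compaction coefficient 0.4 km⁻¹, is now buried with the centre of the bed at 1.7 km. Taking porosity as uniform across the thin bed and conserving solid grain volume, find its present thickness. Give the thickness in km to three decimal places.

Porosity at 1.7 km: φ = 0.67·exp(−0.4×1.7) = 0.3394
Solid-volume conservation: h(1−φ) = h₀(1−φ₀) ⇒ h = h₀·(1−φ₀)/(1−φ)
h = 0.114 × (1 − 0.67)/(1 − 0.3394) = 0.114 × 0.4996 = 0.0570 km

0.057 km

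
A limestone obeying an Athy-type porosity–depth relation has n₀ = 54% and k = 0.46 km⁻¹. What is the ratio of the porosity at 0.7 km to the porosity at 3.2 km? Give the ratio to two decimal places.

n(d₁)/n(d₂) = e^(−k·d₁)/e^(−k·d₂) = e^{k(d₂−d₁)}
= exp(0.46 × 2.5) = exp(1.15) = 3.1582

3.16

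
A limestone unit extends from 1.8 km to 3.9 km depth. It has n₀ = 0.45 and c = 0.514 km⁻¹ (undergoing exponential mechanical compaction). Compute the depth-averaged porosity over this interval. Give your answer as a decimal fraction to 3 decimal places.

⟨n⟩ = (1/(z₂−z₁)) ∫ n₀ e^(−cz) dz = n₀·(e^(−c·z₁) − e^(−c·z₂)) / (c·(z₂−z₁))
e^(−0.514×1.8) = 0.3965; e^(−0.514×3.9) = 0.1347
⟨n⟩ = 0.45 × (0.3965 − 0.1347) / (0.514 × 2.1) = 0.45 × 0.2425 = 0.1091

0.109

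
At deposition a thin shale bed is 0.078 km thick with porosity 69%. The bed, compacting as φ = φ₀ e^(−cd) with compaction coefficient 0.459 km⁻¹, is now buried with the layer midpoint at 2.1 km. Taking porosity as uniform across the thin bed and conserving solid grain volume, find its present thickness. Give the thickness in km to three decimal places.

Porosity at 2.1 km: φ = 0.69·exp(−0.459×2.1) = 0.2632
Solid-volume conservation: h(1−φ) = h₀(1−φ₀) ⇒ h = h₀·(1−φ₀)/(1−φ)
h = 0.078 × (1 − 0.69)/(1 − 0.2632) = 0.078 × 0.4207 = 0.0328 km

0.033 km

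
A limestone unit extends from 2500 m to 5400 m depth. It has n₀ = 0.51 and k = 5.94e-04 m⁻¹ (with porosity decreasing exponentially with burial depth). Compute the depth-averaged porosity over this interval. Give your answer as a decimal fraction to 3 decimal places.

0.055

Working in km (1 km = 1000 m; k in km⁻¹ = k in m⁻¹ × 1000):
⟨n⟩ = (1/(Z₂−Z₁)) ∫ n₀ e^(−kZ) dZ = n₀·(e^(−k·Z₁) − e^(−k·Z₂)) / (k·(Z₂−Z₁))
e^(−0.594×2.5) = 0.2265; e^(−0.594×5.4) = 0.0405
⟨n⟩ = 0.51 × (0.2265 − 0.0405) / (0.594 × 2.9) = 0.51 × 0.1080 = 0.0551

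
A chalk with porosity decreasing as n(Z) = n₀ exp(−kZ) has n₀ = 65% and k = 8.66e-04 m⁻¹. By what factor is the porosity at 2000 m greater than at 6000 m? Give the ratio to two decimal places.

31.94

Working in km (1 km = 1000 m; k in km⁻¹ = k in m⁻¹ × 1000):
n(Z₁)/n(Z₂) = e^(−k·Z₁)/e^(−k·Z₂) = e^{k(Z₂−Z₁)}
= exp(0.866 × 4) = exp(3.464) = 31.9445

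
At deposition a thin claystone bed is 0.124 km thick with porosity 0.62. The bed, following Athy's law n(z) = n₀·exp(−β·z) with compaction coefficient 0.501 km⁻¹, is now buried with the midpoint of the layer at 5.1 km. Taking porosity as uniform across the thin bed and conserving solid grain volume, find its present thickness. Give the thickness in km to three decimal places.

0.050 km

Porosity at 5.1 km: n = 0.62·exp(−0.501×5.1) = 0.0482
Solid-volume conservation: h(1−n) = h₀(1−n₀) ⇒ h = h₀·(1−n₀)/(1−n)
h = 0.124 × (1 − 0.62)/(1 − 0.0482) = 0.124 × 0.3992 = 0.0495 km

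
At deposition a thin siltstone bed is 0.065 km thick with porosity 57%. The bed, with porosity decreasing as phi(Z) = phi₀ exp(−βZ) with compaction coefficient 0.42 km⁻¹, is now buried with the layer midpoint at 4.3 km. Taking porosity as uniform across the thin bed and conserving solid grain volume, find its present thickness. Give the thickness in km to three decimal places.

0.031 km

Porosity at 4.3 km: phi = 0.57·exp(−0.42×4.3) = 0.0937
Solid-volume conservation: h(1−phi) = h₀(1−phi₀) ⇒ h = h₀·(1−phi₀)/(1−phi)
h = 0.065 × (1 − 0.57)/(1 − 0.0937) = 0.065 × 0.4744 = 0.0308 km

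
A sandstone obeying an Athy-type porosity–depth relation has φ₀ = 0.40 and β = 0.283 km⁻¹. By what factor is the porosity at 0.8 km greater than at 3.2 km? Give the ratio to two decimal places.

1.97

φ(z₁)/φ(z₂) = e^(−β·z₁)/e^(−β·z₂) = e^{β(z₂−z₁)}
= exp(0.283 × 2.4) = exp(0.6792) = 1.9723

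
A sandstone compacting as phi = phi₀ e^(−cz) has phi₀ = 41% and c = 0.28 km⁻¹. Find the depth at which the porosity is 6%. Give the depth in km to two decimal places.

Invert Athy's law: z = ln(phi₀/phi) / c
z = ln(0.41/0.06) / 0.28 = ln(6.833) / 0.28 = 1.9218 / 0.28 = 6.864 km

6.86 km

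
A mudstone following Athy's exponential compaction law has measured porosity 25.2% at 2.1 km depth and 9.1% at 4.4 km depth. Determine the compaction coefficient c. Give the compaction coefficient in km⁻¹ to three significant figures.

Athy: n(d) = n₀ e^(−cd) ⇒ n₁/n₂ = e^{c(d₂−d₁)} ⇒ c = ln(n₁/n₂)/(d₂−d₁)
c = ln(0.252/0.091) / (4.4 − 2.1) = ln(2.769) / 2.3 = 1.0186 / 2.3 = 0.4429 km⁻¹

0.443 km⁻¹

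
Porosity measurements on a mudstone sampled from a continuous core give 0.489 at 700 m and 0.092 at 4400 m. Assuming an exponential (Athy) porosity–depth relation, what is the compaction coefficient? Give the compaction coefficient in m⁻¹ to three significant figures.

Working in km (1 km = 1000 m; β in km⁻¹ = β in m⁻¹ × 1000):
Athy: φ(d) = φ₀ e^(−βd) ⇒ φ₁/φ₂ = e^{β(d₂−d₁)} ⇒ β = ln(φ₁/φ₂)/(d₂−d₁)
β = ln(0.489/0.092) / (4.4 − 0.7) = ln(5.315) / 3.7 = 1.6706 / 3.7 = 0.4515 km⁻¹

0.000452 m⁻¹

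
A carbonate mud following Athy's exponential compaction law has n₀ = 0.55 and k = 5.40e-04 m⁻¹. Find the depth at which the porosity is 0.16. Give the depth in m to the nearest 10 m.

Working in km (1 km = 1000 m; k in km⁻¹ = k in m⁻¹ × 1000):
Invert Athy's law: d = ln(n₀/n) / k
d = ln(0.55/0.16) / 0.54 = ln(3.438) / 0.54 = 1.2347 / 0.54 = 2.287 km

2290 m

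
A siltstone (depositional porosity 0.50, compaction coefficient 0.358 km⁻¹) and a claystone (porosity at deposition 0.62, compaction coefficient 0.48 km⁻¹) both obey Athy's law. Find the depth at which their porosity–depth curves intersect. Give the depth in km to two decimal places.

1.76 km

Set n₀ₐ e^(−kₐZ) = n₀ᵦ e^(−kᵦZ) ⇒ ln(n₀ₐ/n₀ᵦ) = (kₐ − kᵦ)·Z
Z = ln(0.5/0.62) / (0.358 − 0.48) = -0.2151 / -0.122 = 1.763 km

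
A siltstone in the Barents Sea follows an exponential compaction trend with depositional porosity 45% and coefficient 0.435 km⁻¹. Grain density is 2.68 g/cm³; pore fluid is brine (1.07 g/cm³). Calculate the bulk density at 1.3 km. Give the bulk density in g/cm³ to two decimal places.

Porosity at depth: phi = 0.45·exp(−0.435×1.3) = 0.45×0.5681 = 0.2556
Bulk density: ρ_b = (1−phi)ρ_g + phi·ρ_f = 0.7444×2.68 + 0.2556×1.07
       = 1.995 + 0.274 = 2.268 g/cm³

2.27 g/cm³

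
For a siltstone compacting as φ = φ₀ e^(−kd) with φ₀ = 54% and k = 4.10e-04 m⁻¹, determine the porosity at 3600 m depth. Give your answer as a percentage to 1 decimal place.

Working in km (1 km = 1000 m; k in km⁻¹ = k in m⁻¹ × 1000):
φ = φ₀·exp(−k·d) = 0.54 × exp(−0.41 × 3.6) = 0.54 × exp(−1.476)
  = 0.54 × 0.2286 = 0.1234

12.3%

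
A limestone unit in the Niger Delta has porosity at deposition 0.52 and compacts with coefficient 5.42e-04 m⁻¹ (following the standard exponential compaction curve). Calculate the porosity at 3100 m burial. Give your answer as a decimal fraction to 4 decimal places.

Working in km (1 km = 1000 m; c in km⁻¹ = c in m⁻¹ × 1000):
n = n₀·exp(−c·d) = 0.52 × exp(−0.542 × 3.1) = 0.52 × exp(−1.68)
  = 0.52 × 0.1863 = 0.0969

0.0969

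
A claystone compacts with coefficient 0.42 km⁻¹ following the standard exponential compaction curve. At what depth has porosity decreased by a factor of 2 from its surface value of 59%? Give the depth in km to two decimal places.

phi/phi₀ = 1/2 ⇒ exp(−k·z) = 1/2 ⇒ z = ln(2) / k
z = 0.6931 / 0.42 = 1.650 km

1.65 km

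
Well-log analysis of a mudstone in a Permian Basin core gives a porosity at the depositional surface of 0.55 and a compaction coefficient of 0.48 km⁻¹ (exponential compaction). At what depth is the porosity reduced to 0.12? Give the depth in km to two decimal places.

3.17 km

Invert Athy's law: Z = ln(phi₀/phi) / k
Z = ln(0.55/0.12) / 0.48 = ln(4.583) / 0.48 = 1.5224 / 0.48 = 3.172 km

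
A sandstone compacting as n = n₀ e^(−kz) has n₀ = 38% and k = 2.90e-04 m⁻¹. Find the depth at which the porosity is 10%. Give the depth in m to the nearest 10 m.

4600 m

Working in km (1 km = 1000 m; k in km⁻¹ = k in m⁻¹ × 1000):
Invert Athy's law: z = ln(n₀/n) / k
z = ln(0.38/0.1) / 0.29 = ln(3.8) / 0.29 = 1.3350 / 0.29 = 4.603 km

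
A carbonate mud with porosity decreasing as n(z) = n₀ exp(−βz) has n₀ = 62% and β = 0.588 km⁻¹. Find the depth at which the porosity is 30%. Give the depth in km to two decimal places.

Invert Athy's law: z = ln(n₀/n) / β
z = ln(0.62/0.3) / 0.588 = ln(2.067) / 0.588 = 0.7259 / 0.588 = 1.235 km

1.23 km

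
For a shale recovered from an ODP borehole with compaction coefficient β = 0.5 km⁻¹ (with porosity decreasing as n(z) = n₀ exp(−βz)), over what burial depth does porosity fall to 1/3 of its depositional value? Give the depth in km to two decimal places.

n/n₀ = 1/3 ⇒ exp(−β·z) = 1/3 ⇒ z = ln(3) / β
z = 1.0986 / 0.5 = 2.197 km

2.20 km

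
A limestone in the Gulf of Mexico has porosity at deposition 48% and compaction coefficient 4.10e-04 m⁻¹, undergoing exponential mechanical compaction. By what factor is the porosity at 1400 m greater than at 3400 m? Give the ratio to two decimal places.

2.27

Working in km (1 km = 1000 m; c in km⁻¹ = c in m⁻¹ × 1000):
phi(d₁)/phi(d₂) = e^(−c·d₁)/e^(−c·d₂) = e^{c(d₂−d₁)}
= exp(0.41 × 2) = exp(0.82) = 2.2705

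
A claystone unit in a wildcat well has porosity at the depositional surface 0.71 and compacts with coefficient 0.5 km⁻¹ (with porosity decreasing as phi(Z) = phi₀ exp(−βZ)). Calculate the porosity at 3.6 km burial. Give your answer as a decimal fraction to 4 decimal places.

0.1174

phi = phi₀·exp(−β·Z) = 0.71 × exp(−0.5 × 3.6) = 0.71 × exp(−1.8)
  = 0.71 × 0.1653 = 0.1174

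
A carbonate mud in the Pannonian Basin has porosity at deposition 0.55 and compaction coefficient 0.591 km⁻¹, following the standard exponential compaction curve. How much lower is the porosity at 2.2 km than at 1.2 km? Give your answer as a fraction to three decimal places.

0.121

phi(1.2) = 0.55·e^(−0.591×1.2) = 0.2706
phi(2.2) = 0.55·e^(−0.591×2.2) = 0.1499
Δphi = 0.2706 − 0.1499 = 0.1208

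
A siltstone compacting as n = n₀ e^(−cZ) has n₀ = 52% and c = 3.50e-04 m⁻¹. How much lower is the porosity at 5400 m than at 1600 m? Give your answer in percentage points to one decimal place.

21.8 percentage points

Working in km (1 km = 1000 m; c in km⁻¹ = c in m⁻¹ × 1000):
n(1.6) = 0.52·e^(−0.35×1.6) = 0.2970
n(5.4) = 0.52·e^(−0.35×5.4) = 0.0786
Δn = 0.2970 − 0.0786 = 0.2185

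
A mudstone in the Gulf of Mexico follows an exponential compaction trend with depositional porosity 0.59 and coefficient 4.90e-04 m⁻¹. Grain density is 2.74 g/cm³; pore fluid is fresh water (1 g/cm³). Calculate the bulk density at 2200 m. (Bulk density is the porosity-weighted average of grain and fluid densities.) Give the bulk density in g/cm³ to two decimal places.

2.39 g/cm³

Working in km (1 km = 1000 m; β in km⁻¹ = β in m⁻¹ × 1000):
Porosity at depth: φ = 0.59·exp(−0.49×2.2) = 0.59×0.3403 = 0.2008
Bulk density: ρ_b = (1−φ)ρ_g + φ·ρ_f = 0.7992×2.74 + 0.2008×1
       = 2.190 + 0.201 = 2.391 g/cm³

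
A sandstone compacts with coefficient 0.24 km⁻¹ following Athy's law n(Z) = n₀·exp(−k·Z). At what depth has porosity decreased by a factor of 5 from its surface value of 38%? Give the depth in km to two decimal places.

n/n₀ = 1/5 ⇒ exp(−k·Z) = 1/5 ⇒ Z = ln(5) / k
Z = 1.6094 / 0.24 = 6.706 km

6.71 km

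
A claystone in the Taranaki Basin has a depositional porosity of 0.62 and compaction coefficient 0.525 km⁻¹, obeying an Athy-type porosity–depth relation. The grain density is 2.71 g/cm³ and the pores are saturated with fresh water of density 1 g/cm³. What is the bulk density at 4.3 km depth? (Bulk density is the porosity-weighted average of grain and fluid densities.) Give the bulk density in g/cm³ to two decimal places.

Porosity at depth: φ = 0.62·exp(−0.525×4.3) = 0.62×0.1046 = 0.0649
Bulk density: ρ_b = (1−φ)ρ_g + φ·ρ_f = 0.9351×2.71 + 0.0649×1
       = 2.534 + 0.065 = 2.599 g/cm³

2.60 g/cm³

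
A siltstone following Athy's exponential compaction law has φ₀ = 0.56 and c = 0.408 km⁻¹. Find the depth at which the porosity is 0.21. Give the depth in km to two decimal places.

2.40 km

Invert Athy's law: d = ln(φ₀/φ) / c
d = ln(0.56/0.21) / 0.408 = ln(2.667) / 0.408 = 0.9808 / 0.408 = 2.404 km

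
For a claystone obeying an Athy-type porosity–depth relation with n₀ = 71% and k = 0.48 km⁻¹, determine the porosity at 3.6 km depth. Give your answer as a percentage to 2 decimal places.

12.61%

n = n₀·exp(−k·z) = 0.71 × exp(−0.48 × 3.6) = 0.71 × exp(−1.728)
  = 0.71 × 0.1776 = 0.1261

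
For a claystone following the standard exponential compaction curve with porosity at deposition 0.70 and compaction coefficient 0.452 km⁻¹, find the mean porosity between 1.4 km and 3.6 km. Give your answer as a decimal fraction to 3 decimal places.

⟨n⟩ = (1/(d₂−d₁)) ∫ n₀ e^(−kd) dd = n₀·(e^(−k·d₁) − e^(−k·d₂)) / (k·(d₂−d₁))
e^(−0.452×1.4) = 0.5311; e^(−0.452×3.6) = 0.1965
⟨n⟩ = 0.7 × (0.5311 − 0.1965) / (0.452 × 2.2) = 0.7 × 0.3365 = 0.2356

0.236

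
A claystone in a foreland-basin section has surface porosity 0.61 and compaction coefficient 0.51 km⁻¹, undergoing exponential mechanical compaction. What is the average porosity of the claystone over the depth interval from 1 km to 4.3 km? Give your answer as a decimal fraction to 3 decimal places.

0.177

⟨n⟩ = (1/(Z₂−Z₁)) ∫ n₀ e^(−cZ) dZ = n₀·(e^(−c·Z₁) − e^(−c·Z₂)) / (c·(Z₂−Z₁))
e^(−0.51×1) = 0.6005; e^(−0.51×4.3) = 0.1116
⟨n⟩ = 0.61 × (0.6005 − 0.1116) / (0.51 × 3.3) = 0.61 × 0.2905 = 0.1772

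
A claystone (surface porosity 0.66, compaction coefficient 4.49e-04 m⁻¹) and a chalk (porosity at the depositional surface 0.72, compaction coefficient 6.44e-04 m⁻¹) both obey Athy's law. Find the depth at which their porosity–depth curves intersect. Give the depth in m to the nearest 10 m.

Working in km (1 km = 1000 m; β in km⁻¹ = β in m⁻¹ × 1000):
Set n₀ₐ e^(−βₐd) = n₀ᵦ e^(−βᵦd) ⇒ ln(n₀ₐ/n₀ᵦ) = (βₐ − βᵦ)·d
d = ln(0.66/0.72) / (0.449 − 0.644) = -0.0870 / -0.195 = 0.446 km

450 m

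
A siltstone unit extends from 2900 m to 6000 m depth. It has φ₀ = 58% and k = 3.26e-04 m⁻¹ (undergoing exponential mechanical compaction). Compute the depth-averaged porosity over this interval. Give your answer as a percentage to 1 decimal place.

Working in km (1 km = 1000 m; k in km⁻¹ = k in m⁻¹ × 1000):
⟨φ⟩ = (1/(Z₂−Z₁)) ∫ φ₀ e^(−kZ) dZ = φ₀·(e^(−k·Z₁) − e^(−k·Z₂)) / (k·(Z₂−Z₁))
e^(−0.326×2.9) = 0.3885; e^(−0.326×6) = 0.1414
⟨φ⟩ = 0.58 × (0.3885 − 0.1414) / (0.326 × 3.1) = 0.58 × 0.2445 = 0.1418

14.2%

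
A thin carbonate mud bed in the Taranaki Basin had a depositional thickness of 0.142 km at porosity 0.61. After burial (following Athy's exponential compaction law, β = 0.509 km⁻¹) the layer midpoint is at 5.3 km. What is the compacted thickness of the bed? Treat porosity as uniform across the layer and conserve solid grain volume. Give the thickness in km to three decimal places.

Porosity at 5.3 km: n = 0.61·exp(−0.509×5.3) = 0.0411
Solid-volume conservation: h(1−n) = h₀(1−n₀) ⇒ h = h₀·(1−n₀)/(1−n)
h = 0.142 × (1 − 0.61)/(1 − 0.0411) = 0.142 × 0.4067 = 0.0578 km

0.058 km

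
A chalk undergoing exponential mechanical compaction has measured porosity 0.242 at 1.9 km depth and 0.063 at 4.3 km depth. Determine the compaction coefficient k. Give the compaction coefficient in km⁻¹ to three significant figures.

Athy: phi(d) = phi₀ e^(−kd) ⇒ phi₁/phi₂ = e^{k(d₂−d₁)} ⇒ k = ln(phi₁/phi₂)/(d₂−d₁)
k = ln(0.242/0.063) / (4.3 − 1.9) = ln(3.841) / 2.4 = 1.3458 / 2.4 = 0.5608 km⁻¹

0.561 km⁻¹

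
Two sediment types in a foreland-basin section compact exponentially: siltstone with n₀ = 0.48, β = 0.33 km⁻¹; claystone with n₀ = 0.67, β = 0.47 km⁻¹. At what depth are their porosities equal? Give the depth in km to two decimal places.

2.38 km

Set n₀ₐ e^(−βₐz) = n₀ᵦ e^(−βᵦz) ⇒ ln(n₀ₐ/n₀ᵦ) = (βₐ − βᵦ)·z
z = ln(0.48/0.67) / (0.33 − 0.47) = -0.3335 / -0.14 = 2.382 km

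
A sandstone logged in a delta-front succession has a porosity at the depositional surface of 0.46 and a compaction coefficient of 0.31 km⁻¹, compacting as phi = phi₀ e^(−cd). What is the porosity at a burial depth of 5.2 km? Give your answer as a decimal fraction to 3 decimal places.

phi = phi₀·exp(−c·d) = 0.46 × exp(−0.31 × 5.2) = 0.46 × exp(−1.612)
  = 0.46 × 0.1995 = 0.0918

0.092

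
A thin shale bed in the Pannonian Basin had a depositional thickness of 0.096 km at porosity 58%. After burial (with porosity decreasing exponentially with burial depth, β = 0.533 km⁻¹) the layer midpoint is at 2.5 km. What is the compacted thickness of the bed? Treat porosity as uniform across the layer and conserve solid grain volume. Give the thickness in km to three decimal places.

Porosity at 2.5 km: n = 0.58·exp(−0.533×2.5) = 0.1530
Solid-volume conservation: h(1−n) = h₀(1−n₀) ⇒ h = h₀·(1−n₀)/(1−n)
h = 0.096 × (1 − 0.58)/(1 − 0.1530) = 0.096 × 0.4959 = 0.0476 km

0.048 km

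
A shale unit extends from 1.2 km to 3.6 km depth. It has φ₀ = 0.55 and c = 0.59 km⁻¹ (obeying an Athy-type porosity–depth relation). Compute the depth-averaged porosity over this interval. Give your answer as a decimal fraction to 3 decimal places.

0.145

⟨φ⟩ = (1/(z₂−z₁)) ∫ φ₀ e^(−cz) dz = φ₀·(e^(−c·z₁) − e^(−c·z₂)) / (c·(z₂−z₁))
e^(−0.59×1.2) = 0.4926; e^(−0.59×3.6) = 0.1196
⟨φ⟩ = 0.55 × (0.4926 − 0.1196) / (0.59 × 2.4) = 0.55 × 0.2635 = 0.1449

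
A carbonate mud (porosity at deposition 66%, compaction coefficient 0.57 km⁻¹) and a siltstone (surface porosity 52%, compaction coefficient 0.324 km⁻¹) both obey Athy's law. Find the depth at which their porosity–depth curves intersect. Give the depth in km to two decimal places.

0.97 km

Set n₀ₐ e^(−cₐd) = n₀ᵦ e^(−cᵦd) ⇒ ln(n₀ₐ/n₀ᵦ) = (cₐ − cᵦ)·d
d = ln(0.66/0.52) / (0.57 − 0.324) = 0.2384 / 0.246 = 0.969 km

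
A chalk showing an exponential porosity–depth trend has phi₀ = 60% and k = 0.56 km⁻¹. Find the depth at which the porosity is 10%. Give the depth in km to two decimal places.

Invert Athy's law: d = ln(phi₀/phi) / k
d = ln(0.6/0.1) / 0.56 = ln(6) / 0.56 = 1.7918 / 0.56 = 3.200 km

3.20 km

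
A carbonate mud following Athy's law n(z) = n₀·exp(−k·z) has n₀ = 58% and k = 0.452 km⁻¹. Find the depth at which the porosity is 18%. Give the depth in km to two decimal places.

2.59 km

Invert Athy's law: z = ln(n₀/n) / k
z = ln(0.58/0.18) / 0.452 = ln(3.222) / 0.452 = 1.1701 / 0.452 = 2.589 km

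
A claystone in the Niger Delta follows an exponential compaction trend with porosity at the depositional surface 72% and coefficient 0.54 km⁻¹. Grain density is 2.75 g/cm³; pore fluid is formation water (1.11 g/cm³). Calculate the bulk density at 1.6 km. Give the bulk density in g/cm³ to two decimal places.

Porosity at depth: n = 0.72·exp(−0.54×1.6) = 0.72×0.4215 = 0.3035
Bulk density: ρ_b = (1−n)ρ_g + n·ρ_f = 0.6965×2.75 + 0.3035×1.11
       = 1.915 + 0.337 = 2.252 g/cm³

2.25 g/cm³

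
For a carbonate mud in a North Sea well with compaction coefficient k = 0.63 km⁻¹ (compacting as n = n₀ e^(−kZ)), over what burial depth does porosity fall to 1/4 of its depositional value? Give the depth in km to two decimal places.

n/n₀ = 1/4 ⇒ exp(−k·Z) = 1/4 ⇒ Z = ln(4) / k
Z = 1.3863 / 0.63 = 2.200 km

2.20 km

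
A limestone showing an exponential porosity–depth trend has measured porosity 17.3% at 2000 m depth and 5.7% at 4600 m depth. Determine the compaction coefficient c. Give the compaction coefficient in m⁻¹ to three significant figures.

Working in km (1 km = 1000 m; c in km⁻¹ = c in m⁻¹ × 1000):
Athy: φ(Z) = φ₀ e^(−cZ) ⇒ φ₁/φ₂ = e^{c(Z₂−Z₁)} ⇒ c = ln(φ₁/φ₂)/(Z₂−Z₁)
c = ln(0.173/0.057) / (4.6 − 2) = ln(3.035) / 2.6 = 1.1102 / 2.6 = 0.427 km⁻¹

0.000427 m⁻¹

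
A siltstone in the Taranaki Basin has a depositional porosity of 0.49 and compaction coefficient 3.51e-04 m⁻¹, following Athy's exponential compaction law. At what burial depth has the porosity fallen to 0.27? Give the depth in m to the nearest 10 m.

Working in km (1 km = 1000 m; k in km⁻¹ = k in m⁻¹ × 1000):
Invert Athy's law: z = ln(phi₀/phi) / k
z = ln(0.49/0.27) / 0.351 = ln(1.815) / 0.351 = 0.5960 / 0.351 = 1.698 km

1700 m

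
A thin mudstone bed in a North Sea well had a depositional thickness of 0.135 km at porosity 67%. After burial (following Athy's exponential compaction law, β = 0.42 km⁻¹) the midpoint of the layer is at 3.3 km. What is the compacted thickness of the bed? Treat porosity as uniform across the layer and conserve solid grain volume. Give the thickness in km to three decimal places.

Porosity at 3.3 km: n = 0.67·exp(−0.42×3.3) = 0.1675
Solid-volume conservation: h(1−n) = h₀(1−n₀) ⇒ h = h₀·(1−n₀)/(1−n)
h = 0.135 × (1 − 0.67)/(1 − 0.1675) = 0.135 × 0.3964 = 0.0535 km

0.054 km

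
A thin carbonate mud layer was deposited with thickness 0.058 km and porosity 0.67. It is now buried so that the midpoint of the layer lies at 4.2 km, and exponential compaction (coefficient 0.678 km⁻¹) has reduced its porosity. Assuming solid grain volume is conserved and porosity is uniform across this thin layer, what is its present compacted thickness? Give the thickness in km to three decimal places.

0.020 km

Porosity at 4.2 km: φ = 0.67·exp(−0.678×4.2) = 0.0388
Solid-volume conservation: h(1−φ) = h₀(1−φ₀) ⇒ h = h₀·(1−φ₀)/(1−φ)
h = 0.058 × (1 − 0.67)/(1 − 0.0388) = 0.058 × 0.3433 = 0.0199 km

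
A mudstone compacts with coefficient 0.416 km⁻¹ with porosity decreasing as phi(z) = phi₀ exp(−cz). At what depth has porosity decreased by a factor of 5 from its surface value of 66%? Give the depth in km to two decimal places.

3.87 km

phi/phi₀ = 1/5 ⇒ exp(−c·z) = 1/5 ⇒ z = ln(5) / c
z = 1.6094 / 0.416 = 3.869 km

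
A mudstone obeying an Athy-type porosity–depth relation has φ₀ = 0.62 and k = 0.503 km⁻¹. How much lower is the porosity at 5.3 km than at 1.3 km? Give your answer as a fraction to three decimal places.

φ(1.3) = 0.62·e^(−0.503×1.3) = 0.3224
φ(5.3) = 0.62·e^(−0.503×5.3) = 0.0431
Δφ = 0.3224 − 0.0431 = 0.2793

0.279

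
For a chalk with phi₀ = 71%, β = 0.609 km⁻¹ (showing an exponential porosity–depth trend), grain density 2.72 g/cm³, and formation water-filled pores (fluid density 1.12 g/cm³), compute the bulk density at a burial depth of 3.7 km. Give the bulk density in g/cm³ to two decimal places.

2.60 g/cm³

Porosity at depth: phi = 0.71·exp(−0.609×3.7) = 0.71×0.1051 = 0.0746
Bulk density: ρ_b = (1−phi)ρ_g + phi·ρ_f = 0.9254×2.72 + 0.0746×1.12
       = 2.517 + 0.084 = 2.601 g/cm³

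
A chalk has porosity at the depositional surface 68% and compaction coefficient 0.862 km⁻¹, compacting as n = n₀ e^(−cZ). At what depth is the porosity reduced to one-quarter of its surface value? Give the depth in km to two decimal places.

n/n₀ = 1/4 ⇒ exp(−c·Z) = 1/4 ⇒ Z = ln(4) / c
Z = 1.3863 / 0.862 = 1.608 km

1.61 km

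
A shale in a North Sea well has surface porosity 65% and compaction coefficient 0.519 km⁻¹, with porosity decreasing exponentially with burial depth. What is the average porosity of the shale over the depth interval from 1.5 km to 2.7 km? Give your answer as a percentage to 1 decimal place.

22.2%

⟨phi⟩ = (1/(z₂−z₁)) ∫ phi₀ e^(−kz) dz = phi₀·(e^(−k·z₁) − e^(−k·z₂)) / (k·(z₂−z₁))
e^(−0.519×1.5) = 0.4591; e^(−0.519×2.7) = 0.2463
⟨phi⟩ = 0.65 × (0.4591 − 0.2463) / (0.519 × 1.2) = 0.65 × 0.3417 = 0.2221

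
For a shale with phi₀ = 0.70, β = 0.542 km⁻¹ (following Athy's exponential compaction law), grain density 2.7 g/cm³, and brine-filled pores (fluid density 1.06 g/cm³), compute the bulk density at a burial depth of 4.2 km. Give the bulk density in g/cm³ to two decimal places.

2.58 g/cm³

Porosity at depth: phi = 0.7·exp(−0.542×4.2) = 0.7×0.1027 = 0.0719
Bulk density: ρ_b = (1−phi)ρ_g + phi·ρ_f = 0.9281×2.7 + 0.0719×1.06
       = 2.506 + 0.076 = 2.582 g/cm³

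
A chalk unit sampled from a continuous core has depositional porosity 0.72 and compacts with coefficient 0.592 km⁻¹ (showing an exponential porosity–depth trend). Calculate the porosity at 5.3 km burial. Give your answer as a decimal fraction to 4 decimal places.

n = n₀·exp(−k·Z) = 0.72 × exp(−0.592 × 5.3) = 0.72 × exp(−3.138)
  = 0.72 × 0.0434 = 0.0312

0.0312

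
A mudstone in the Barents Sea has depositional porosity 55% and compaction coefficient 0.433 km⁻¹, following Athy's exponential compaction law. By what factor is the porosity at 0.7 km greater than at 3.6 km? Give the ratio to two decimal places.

n(z₁)/n(z₂) = e^(−β·z₁)/e^(−β·z₂) = e^{β(z₂−z₁)}
= exp(0.433 × 2.9) = exp(1.256) = 3.5103

3.51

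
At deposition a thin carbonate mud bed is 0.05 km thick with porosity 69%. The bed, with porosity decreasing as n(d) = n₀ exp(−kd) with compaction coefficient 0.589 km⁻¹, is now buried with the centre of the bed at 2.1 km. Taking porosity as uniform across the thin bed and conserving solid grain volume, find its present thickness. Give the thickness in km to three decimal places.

0.019 km

Porosity at 2.1 km: n = 0.69·exp(−0.589×2.1) = 0.2003
Solid-volume conservation: h(1−n) = h₀(1−n₀) ⇒ h = h₀·(1−n₀)/(1−n)
h = 0.05 × (1 − 0.69)/(1 − 0.2003) = 0.05 × 0.3876 = 0.0194 km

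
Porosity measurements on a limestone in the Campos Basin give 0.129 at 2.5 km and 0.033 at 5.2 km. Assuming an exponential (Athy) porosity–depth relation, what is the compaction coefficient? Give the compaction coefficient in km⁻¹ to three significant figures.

Athy: n(Z) = n₀ e^(−βZ) ⇒ n₁/n₂ = e^{β(Z₂−Z₁)} ⇒ β = ln(n₁/n₂)/(Z₂−Z₁)
β = ln(0.129/0.033) / (5.2 − 2.5) = ln(3.909) / 2.7 = 1.3633 / 2.7 = 0.5049 km⁻¹

0.505 km⁻¹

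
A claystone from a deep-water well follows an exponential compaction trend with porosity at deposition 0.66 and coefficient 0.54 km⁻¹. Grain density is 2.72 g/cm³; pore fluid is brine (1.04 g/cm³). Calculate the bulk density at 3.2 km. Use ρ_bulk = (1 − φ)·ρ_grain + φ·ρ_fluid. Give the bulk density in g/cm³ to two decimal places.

2.52 g/cm³

Porosity at depth: φ = 0.66·exp(−0.54×3.2) = 0.66×0.1776 = 0.1172
Bulk density: ρ_b = (1−φ)ρ_g + φ·ρ_f = 0.8828×2.72 + 0.1172×1.04
       = 2.401 + 0.122 = 2.523 g/cm³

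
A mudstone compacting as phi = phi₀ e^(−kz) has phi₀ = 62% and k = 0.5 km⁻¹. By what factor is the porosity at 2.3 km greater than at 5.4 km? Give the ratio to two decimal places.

phi(z₁)/phi(z₂) = e^(−k·z₁)/e^(−k·z₂) = e^{k(z₂−z₁)}
= exp(0.5 × 3.1) = exp(1.55) = 4.7115

4.71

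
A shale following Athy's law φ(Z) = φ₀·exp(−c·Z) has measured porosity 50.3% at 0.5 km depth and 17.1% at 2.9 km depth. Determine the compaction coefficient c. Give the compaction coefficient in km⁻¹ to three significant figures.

0.450 km⁻¹

Athy: φ(Z) = φ₀ e^(−cZ) ⇒ φ₁/φ₂ = e^{c(Z₂−Z₁)} ⇒ c = ln(φ₁/φ₂)/(Z₂−Z₁)
c = ln(0.503/0.171) / (2.9 − 0.5) = ln(2.942) / 2.4 = 1.0789 / 2.4 = 0.4496 km⁻¹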